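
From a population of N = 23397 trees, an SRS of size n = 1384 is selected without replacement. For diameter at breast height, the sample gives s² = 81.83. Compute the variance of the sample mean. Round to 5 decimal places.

Under SRS without replacement, Var(ȳ) = (1 − f)·s²/n with f = n/N = 1384/23397 = 0.05915288.
Var(ȳ) = (1 − 0.05915288)·81.83/1384 = 0.94084712·0.059125723 = 0.055628266.

0.05563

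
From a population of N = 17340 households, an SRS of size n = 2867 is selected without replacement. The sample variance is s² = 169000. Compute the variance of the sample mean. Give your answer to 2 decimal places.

Under SRS without replacement, Var(ȳ) = (1 − f)·s²/n with f = n/N = 2867/17340 = 0.16534025.
Var(ȳ) = (1 − 0.16534025)·169000/2867 = 0.83465975·58.946634 = 49.200383.

49.20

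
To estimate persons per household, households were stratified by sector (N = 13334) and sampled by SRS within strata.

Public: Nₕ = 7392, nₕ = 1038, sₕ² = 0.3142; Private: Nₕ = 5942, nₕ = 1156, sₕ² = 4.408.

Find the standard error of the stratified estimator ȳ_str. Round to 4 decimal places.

Var(ȳ_str) = Σₕ Wₕ²(1 − fₕ)sₕ²/nₕ with Wₕ = Nₕ/N, N = 13334.
Public: Wₕ = 0.55437228; term = 0.55437228²·(1 − 0.14042208)·0.3142/1038 = 7.9964476 × 10^-5.
Private: Wₕ = 0.44562772; term = 0.44562772²·(1 − 0.19454729)·4.408/1156 = 6.0991342 × 10^-4.
Sum = 6.898779 × 10^-4.
SE = √(6.898779 × 10^-4) = 0.0263.

0.0263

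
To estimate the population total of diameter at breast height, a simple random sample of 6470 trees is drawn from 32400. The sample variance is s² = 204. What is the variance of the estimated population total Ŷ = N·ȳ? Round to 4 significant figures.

Var(Ŷ) = N²·Var(ȳ) = N²·(1 − n/N)·s²/n.
f = 6470/32400 = 0.19969136; Var(ȳ) = 0.80030864·204/6470 = 0.025233843.
Var(Ŷ) = 32400² · 0.025233843 = 2.6489479 × 10^7.

2.649 × 10^7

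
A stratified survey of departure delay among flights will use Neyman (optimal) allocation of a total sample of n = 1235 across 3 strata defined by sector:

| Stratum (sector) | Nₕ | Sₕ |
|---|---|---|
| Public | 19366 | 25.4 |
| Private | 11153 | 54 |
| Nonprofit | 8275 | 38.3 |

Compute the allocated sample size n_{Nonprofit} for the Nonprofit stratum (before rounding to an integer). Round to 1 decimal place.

Neyman allocation: nₕ = n·NₕSₕ / Σⱼ NⱼSⱼ.
Σ NⱼSⱼ = 19366·25.4 + 11153·54 + 8275·38.3 = 1.4110909 × 10^6.
n_{Nonprofit} = 1235·8275·38.3 / (1.4110909 × 10^6) = 277.4.

277.4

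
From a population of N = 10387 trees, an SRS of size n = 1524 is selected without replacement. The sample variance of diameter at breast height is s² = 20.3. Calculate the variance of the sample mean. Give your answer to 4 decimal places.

Under SRS without replacement, Var(ȳ) = (1 − f)·s²/n with f = n/N = 1524/10387 = 0.14672186.
Var(ȳ) = (1 − 0.14672186)·20.3/1524 = 0.85327814·0.01332021 = 0.011365844.

0.0114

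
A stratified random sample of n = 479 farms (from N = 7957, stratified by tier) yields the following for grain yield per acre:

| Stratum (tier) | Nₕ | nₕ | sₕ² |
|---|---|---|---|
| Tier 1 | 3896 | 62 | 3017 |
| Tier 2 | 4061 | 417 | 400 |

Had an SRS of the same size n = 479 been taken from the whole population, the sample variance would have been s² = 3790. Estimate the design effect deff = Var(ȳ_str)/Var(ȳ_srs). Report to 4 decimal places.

Var(ȳ_str) = Σ Wₕ²(1−fₕ)sₕ²/nₕ with Wₕ = Nₕ/7957:
  Tier 1: (3896/7957)²·(1−62/3896)·3017/62 = 11.480372
  Tier 2: (4061/7957)²·(1−417/4061)·400/417 = 0.2242005
  → Var(ȳ_str) = 11.704573.
Var(ȳ_srs) = (1 − 479/7957)·3790/479 = 7.4360072.
deff = 11.704573 / 7.4360072 = 1.5740.

1.5740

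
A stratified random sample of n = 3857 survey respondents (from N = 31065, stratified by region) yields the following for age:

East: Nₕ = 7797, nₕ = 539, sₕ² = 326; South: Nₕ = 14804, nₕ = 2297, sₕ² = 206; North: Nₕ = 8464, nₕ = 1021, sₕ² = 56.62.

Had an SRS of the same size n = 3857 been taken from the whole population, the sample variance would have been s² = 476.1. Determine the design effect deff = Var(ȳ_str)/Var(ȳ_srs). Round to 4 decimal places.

Var(ȳ_str) = Σ Wₕ²(1−fₕ)sₕ²/nₕ with Wₕ = Nₕ/31065:
  East: (7797/31065)²·(1−539/7797)·326/539 = 0.035467503
  South: (14804/31065)²·(1−2297/14804)·206/2297 = 0.017206627
  North: (8464/31065)²·(1−1021/8464)·56.62/1021 = 0.0036201376
  → Var(ȳ_str) = 0.056294268.
Var(ȳ_srs) = (1 − 3857/31065)·476.1/3857 = 0.10811198.
deff = 0.056294268 / 0.10811198 = 0.5207.

0.5207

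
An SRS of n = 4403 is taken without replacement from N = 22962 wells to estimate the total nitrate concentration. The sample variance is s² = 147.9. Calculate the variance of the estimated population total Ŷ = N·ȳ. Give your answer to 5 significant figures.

Var(Ŷ) = N²·Var(ȳ) = N²·(1 − n/N)·s²/n.
f = 4403/22962 = 0.19175159; Var(ȳ) = 0.80824841·147.9/4403 = 0.027149657.
Var(Ŷ) = 22962² · 0.027149657 = 1.431475 × 10^7.

1.4315 × 10^7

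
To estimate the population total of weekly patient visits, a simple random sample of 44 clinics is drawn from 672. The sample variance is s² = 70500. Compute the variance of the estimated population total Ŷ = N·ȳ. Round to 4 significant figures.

6.762 × 10^8

Var(Ŷ) = N²·Var(ȳ) = N²·(1 − n/N)·s²/n.
f = 44/672 = 0.06547619; Var(ȳ) = 0.93452381·70500/44 = 1497.362.
Var(Ŷ) = 672² · 1497.362 = 6.7618472 × 10^8.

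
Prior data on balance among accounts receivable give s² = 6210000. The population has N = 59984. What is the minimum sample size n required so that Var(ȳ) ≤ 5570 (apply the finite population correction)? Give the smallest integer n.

1095

Without fpc, n₀ = s²/D = 6210000/5570 = 1114.9013.
With fpc, (1 − n/N)·s²/n ≤ D requires n ≥ n₀/(1 + n₀/N) = 1114.9013/(1 + 1114.9013/59984) = 1094.5572.
Rounding up, n = 1095.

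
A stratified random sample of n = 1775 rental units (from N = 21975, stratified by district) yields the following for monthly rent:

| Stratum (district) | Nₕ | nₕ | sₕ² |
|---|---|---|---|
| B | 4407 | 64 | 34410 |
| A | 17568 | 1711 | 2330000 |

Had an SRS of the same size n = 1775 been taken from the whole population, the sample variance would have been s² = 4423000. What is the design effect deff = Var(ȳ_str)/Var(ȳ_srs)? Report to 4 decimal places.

0.3523

Var(ȳ_str) = Σ Wₕ²(1−fₕ)sₕ²/nₕ with Wₕ = Nₕ/21975:
  B: (4407/21975)²·(1−64/4407)·34410/64 = 21.309821
  A: (17568/21975)²·(1−1711/17568)·2330000/1711 = 785.58194
  → Var(ȳ_str) = 806.89176.
Var(ȳ_srs) = (1 − 1775/21975)·4423000/1775 = 2290.5568.
deff = 806.89176 / 2290.5568 = 0.3523.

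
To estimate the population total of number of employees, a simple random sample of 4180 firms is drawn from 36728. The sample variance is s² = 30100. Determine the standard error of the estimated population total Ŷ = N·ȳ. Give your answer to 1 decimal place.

92780.3

Var(Ŷ) = N²·Var(ȳ) = N²·(1 − n/N)·s²/n.
f = 4180/36728 = 0.11380963; Var(ȳ) = 0.88619037·30100/4180 = 6.3814187.
Var(Ŷ) = 36728² · 6.3814187 = 8.6081891 × 10^9.
SE(Ŷ) = √(8.6081891 × 10^9) = 92780.3.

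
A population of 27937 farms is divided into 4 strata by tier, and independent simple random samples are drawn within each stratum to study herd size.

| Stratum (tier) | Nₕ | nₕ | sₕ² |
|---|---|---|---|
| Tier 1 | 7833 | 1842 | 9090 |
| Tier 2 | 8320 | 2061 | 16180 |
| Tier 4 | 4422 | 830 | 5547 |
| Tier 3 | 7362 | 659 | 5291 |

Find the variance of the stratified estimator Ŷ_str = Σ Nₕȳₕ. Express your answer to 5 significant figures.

1.1428 × 10^9

Var(Ŷ_str) = Σₕ Nₕ²(1 − fₕ)sₕ²/nₕ.
Tier 1: 7833²·(1 − 1842/7833)·9090/1842 = 2.3158035 × 10^8.
Tier 2: 8320²·(1 − 2061/8320)·16180/2061 = 4.0881686 × 10^8.
Tier 4: 4422²·(1 − 830/4422)·5547/830 = 1.061537 × 10^8.
Tier 3: 7362²·(1 − 659/7362)·5291/659 = 3.9620265 × 10^8.
Sum = 1.1427536 × 10^9.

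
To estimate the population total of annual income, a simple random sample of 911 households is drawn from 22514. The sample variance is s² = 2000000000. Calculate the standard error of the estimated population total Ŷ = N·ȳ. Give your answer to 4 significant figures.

Var(Ŷ) = N²·Var(ȳ) = N²·(1 − n/N)·s²/n.
f = 911/22514 = 0.04046371; Var(ȳ) = 0.95953629·2000000000/911 = 2.1065561 × 10^6.
Var(Ŷ) = 22514² · (2.1065561 × 10^6) = 1.0677716 × 10^15.
SE(Ŷ) = √(1.0677716 × 10^15) = 3.268 × 10^7.

3.268 × 10^7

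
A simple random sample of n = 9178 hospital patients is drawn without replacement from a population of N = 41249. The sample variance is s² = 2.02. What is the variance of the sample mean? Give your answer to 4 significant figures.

Under SRS without replacement, Var(ȳ) = (1 − f)·s²/n with f = n/N = 9178/41249 = 0.22250236.
Var(ȳ) = (1 − 0.22250236)·2.02/9178 = 0.77749764·2.2009152 × 10^-4 = 1.7112064 × 10^-4.

1.711 × 10^-4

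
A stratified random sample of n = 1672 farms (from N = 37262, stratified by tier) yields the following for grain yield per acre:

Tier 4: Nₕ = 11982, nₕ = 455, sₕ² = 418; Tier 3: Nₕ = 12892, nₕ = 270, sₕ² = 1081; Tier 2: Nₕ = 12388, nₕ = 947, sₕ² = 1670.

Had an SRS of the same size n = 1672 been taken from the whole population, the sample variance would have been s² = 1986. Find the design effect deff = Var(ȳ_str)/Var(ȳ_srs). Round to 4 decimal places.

0.6528

Var(ȳ_str) = Σ Wₕ²(1−fₕ)sₕ²/nₕ with Wₕ = Nₕ/37262:
  Tier 4: (11982/37262)²·(1−455/11982)·418/455 = 0.091385685
  Tier 3: (12892/37262)²·(1−270/12892)·1081/270 = 0.46922169
  Tier 2: (12388/37262)²·(1−947/12388)·1670/947 = 0.18001113
  → Var(ȳ_str) = 0.74061851.
Var(ȳ_srs) = (1 − 1672/37262)·1986/1672 = 1.1345008.
deff = 0.74061851 / 1.1345008 = 0.6528.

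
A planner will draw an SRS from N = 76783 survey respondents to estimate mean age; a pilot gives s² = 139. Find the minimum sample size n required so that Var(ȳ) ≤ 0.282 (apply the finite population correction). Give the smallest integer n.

490

Without fpc, n₀ = s²/D = 139/0.282 = 492.9078.
With fpc, (1 − n/N)·s²/n ≤ D requires n ≥ n₀/(1 + n₀/N) = 492.9078/(1 + 492.9078/76783) = 489.7638.
Rounding up, n = 490.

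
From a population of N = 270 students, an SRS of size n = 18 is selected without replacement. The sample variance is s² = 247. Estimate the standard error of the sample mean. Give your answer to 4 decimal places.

Under SRS without replacement, Var(ȳ) = (1 − f)·s²/n with f = n/N = 18/270 = 0.06666667.
Var(ȳ) = (1 − 0.06666667)·247/18 = 0.93333333·13.722222 = 12.807407.
SE(ȳ) = √(12.807407) = 3.5787.

3.5787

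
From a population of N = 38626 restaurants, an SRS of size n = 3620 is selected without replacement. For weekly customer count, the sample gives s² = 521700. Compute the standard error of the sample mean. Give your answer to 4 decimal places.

Under SRS without replacement, Var(ȳ) = (1 − f)·s²/n with f = n/N = 3620/38626 = 0.09371926.
Var(ȳ) = (1 − 0.09371926)·521700/3620 = 0.90628074·144.11602 = 130.60958.
SE(ȳ) = √(130.60958) = 11.4285.

11.4285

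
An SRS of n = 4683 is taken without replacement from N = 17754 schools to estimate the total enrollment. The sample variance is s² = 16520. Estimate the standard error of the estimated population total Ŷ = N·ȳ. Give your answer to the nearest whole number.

28612

Var(Ŷ) = N²·Var(ȳ) = N²·(1 − n/N)·s²/n.
f = 4683/17754 = 0.26377154; Var(ȳ) = 0.73622846·16520/4683 = 2.5971587.
Var(Ŷ) = 17754² · 2.5971587 = 8.1863615 × 10^8.
SE(Ŷ) = √(8.1863615 × 10^8) = 28612.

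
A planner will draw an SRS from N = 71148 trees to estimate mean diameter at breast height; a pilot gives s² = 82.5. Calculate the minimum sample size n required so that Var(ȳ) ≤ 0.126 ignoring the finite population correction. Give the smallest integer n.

Without fpc, n₀ = s²/D = 82.5/0.126 = 654.7619.
Rounding up, n = 655.

655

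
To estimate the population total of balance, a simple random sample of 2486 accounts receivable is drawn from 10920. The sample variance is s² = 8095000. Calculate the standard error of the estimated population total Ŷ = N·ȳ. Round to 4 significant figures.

547600

Var(Ŷ) = N²·Var(ȳ) = N²·(1 − n/N)·s²/n.
f = 2486/10920 = 0.22765568; Var(ȳ) = 0.77234432·8095000/2486 = 2514.9345.
Var(Ŷ) = 10920² · 2514.9345 = 2.9989689 × 10^11.
SE(Ŷ) = √(2.9989689 × 10^11) = 547600.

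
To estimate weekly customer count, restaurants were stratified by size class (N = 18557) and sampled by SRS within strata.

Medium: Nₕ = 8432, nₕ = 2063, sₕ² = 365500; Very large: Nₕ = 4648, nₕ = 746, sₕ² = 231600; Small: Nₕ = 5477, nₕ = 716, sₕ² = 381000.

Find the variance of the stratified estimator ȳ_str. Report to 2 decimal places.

84.27

Var(ȳ_str) = Σₕ Wₕ²(1 − fₕ)sₕ²/nₕ with Wₕ = Nₕ/N, N = 18557.
Medium: Wₕ = 0.45438379; term = 0.45438379²·(1 − 0.24466319)·365500/2063 = 27.629592.
Very large: Wₕ = 0.25047152; term = 0.25047152²·(1 − 0.16049914)·231600/746 = 16.350746.
Small: Wₕ = 0.29514469; term = 0.29514469²·(1 − 0.13072850)·381000/716 = 40.293718.
Sum = 84.274056.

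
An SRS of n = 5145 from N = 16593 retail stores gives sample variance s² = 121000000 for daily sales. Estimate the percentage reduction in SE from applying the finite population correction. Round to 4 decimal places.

f = n/N = 5145/16593 = 0.31007051.
SE_no-fpc = √(s²/n) = 153.35573; SE_fpc = √((1−f)s²/n) = 127.38032.
Ratio = √(1−f) = 0.83061994. Reduction = 100·(1 − 0.83061994) = 16.9380%.

16.9380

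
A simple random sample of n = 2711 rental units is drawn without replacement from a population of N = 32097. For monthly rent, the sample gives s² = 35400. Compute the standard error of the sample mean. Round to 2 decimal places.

3.46

Under SRS without replacement, Var(ȳ) = (1 − f)·s²/n with f = n/N = 2711/32097 = 0.08446272.
Var(ȳ) = (1 − 0.08446272)·35400/2711 = 0.91553728·13.057912 = 11.955005.
SE(ȳ) = √(11.955005) = 3.46.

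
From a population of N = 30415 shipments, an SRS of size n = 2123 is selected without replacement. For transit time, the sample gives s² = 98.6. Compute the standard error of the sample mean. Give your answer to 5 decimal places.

Under SRS without replacement, Var(ȳ) = (1 − f)·s²/n with f = n/N = 2123/30415 = 0.06980108.
Var(ȳ) = (1 − 0.06980108)·98.6/2123 = 0.93019892·0.046443712 = 0.04320189.
SE(ȳ) = √(0.04320189) = 0.20785.

0.20785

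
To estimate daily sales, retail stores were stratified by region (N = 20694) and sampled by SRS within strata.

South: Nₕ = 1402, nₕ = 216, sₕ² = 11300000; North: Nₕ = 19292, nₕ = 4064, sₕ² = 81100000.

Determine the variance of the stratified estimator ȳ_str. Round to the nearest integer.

13893

Var(ȳ_str) = Σₕ Wₕ²(1 − fₕ)sₕ²/nₕ with Wₕ = Nₕ/N, N = 20694.
South: Wₕ = 0.06774911; term = 0.06774911²·(1 − 0.15406562)·11300000/216 = 203.1274.
North: Wₕ = 0.93225089; term = 0.93225089²·(1 − 0.21065727)·81100000/4064 = 13689.84.
Sum = 13892.967.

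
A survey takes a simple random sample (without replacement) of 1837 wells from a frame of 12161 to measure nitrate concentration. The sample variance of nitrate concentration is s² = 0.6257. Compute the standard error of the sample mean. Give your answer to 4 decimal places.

Under SRS without replacement, Var(ȳ) = (1 − f)·s²/n with f = n/N = 1837/12161 = 0.15105666.
Var(ȳ) = (1 − 0.15105666)·0.6257/1837 = 0.84894334·3.4060969 × 10^-4 = 2.8915833 × 10^-4.
SE(ȳ) = √(2.8915833 × 10^-4) = 0.0170.

0.0170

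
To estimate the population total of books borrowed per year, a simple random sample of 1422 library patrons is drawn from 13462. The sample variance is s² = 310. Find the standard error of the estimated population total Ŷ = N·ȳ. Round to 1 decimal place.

Var(Ŷ) = N²·Var(ȳ) = N²·(1 − n/N)·s²/n.
f = 1422/13462 = 0.10563066; Var(ȳ) = 0.89436934·310/1422 = 0.19497503.
Var(Ŷ) = 13462² · 0.19497503 = 3.5334436 × 10^7.
SE(Ŷ) = √(3.5334436 × 10^7) = 5944.3.

5944.3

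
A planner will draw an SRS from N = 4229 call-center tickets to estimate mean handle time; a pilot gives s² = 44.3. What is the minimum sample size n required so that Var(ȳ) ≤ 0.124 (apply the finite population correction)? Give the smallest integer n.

330

Without fpc, n₀ = s²/D = 44.3/0.124 = 357.2581.
With fpc, (1 − n/N)·s²/n ≤ D requires n ≥ n₀/(1 + n₀/N) = 357.2581/(1 + 357.2581/4229) = 329.4286.
Rounding up, n = 330.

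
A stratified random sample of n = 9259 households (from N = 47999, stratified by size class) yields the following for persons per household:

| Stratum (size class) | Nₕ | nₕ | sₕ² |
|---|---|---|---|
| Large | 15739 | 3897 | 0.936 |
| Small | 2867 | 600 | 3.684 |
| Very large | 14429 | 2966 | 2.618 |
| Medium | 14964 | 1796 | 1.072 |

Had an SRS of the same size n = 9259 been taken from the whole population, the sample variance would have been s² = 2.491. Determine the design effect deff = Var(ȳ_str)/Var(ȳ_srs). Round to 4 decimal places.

0.6962

Var(ȳ_str) = Σ Wₕ²(1−fₕ)sₕ²/nₕ with Wₕ = Nₕ/47999:
  Large: (15739/47999)²·(1−3897/15739)·0.936/3897 = 1.9430468 × 10^-5
  Small: (2867/47999)²·(1−600/2867)·3.684/600 = 1.7321409 × 10^-5
  Very large: (14429/47999)²·(1−2966/14429)·2.618/2966 = 6.3367802 × 10^-5
  Medium: (14964/47999)²·(1−1796/14964)·1.072/1796 = 5.1049512 × 10^-5
  → Var(ȳ_str) = 1.5116919 × 10^-4.
Var(ȳ_srs) = (1 − 9259/47999)·2.491/9259 = 2.1713862 × 10^-4.
deff = (1.5116919 × 10^-4) / (2.1713862 × 10^-4) = 0.6962.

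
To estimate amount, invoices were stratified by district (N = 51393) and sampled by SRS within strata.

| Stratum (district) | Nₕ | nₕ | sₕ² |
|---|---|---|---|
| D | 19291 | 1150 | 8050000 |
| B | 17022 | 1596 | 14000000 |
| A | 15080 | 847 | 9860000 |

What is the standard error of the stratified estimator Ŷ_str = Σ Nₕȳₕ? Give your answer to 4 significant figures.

Var(Ŷ_str) = Σₕ Nₕ²(1 − fₕ)sₕ²/nₕ.
D: 19291²·(1 − 1150/19291)·8050000/1150 = 2.4497062 × 10^12.
B: 17022²·(1 − 1596/17022)·14000000/1596 = 2.3033454 × 10^12.
A: 15080²·(1 − 847/15080)·9860000/847 = 2.4985687 × 10^12.
Sum = 7.2516203 × 10^12.
SE = √(7.2516203 × 10^12) = 2.693 × 10^6.

2.693 × 10^6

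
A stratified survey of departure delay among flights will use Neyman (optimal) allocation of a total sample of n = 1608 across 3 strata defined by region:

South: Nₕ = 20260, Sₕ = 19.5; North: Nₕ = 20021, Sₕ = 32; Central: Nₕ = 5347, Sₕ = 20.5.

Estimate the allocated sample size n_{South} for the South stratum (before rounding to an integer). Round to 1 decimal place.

Neyman allocation: nₕ = n·NₕSₕ / Σⱼ NⱼSⱼ.
Σ NⱼSⱼ = 20260·19.5 + 20021·32 + 5347·20.5 = 1.1453555 × 10^6.
n_{South} = 1608·20260·19.5 / (1.1453555 × 10^6) = 554.7.

554.7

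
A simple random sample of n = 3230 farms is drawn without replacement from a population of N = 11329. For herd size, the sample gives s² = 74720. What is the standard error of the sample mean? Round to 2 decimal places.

4.07

Under SRS without replacement, Var(ȳ) = (1 − f)·s²/n with f = n/N = 3230/11329 = 0.28510901.
Var(ȳ) = (1 − 0.28510901)·74720/3230 = 0.71489099·23.133127 = 16.537664.
SE(ȳ) = √(16.537664) = 4.07.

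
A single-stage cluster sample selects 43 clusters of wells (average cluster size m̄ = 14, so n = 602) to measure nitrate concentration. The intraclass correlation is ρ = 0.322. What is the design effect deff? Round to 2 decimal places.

5.19

deff = 1 + (14 − 1)·0.322 = 1 + 4.186 = 5.186.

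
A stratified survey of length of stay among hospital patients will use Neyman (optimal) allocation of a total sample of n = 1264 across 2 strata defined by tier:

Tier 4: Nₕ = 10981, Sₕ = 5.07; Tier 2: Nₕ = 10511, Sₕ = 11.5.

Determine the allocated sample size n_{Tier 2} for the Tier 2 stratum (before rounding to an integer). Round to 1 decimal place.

Neyman allocation: nₕ = n·NₕSₕ / Σⱼ NⱼSⱼ.
Σ NⱼSⱼ = 10981·5.07 + 10511·11.5 = 176550.17.
n_{Tier 2} = 1264·10511·11.5 / 176550.17 = 865.4.

865.4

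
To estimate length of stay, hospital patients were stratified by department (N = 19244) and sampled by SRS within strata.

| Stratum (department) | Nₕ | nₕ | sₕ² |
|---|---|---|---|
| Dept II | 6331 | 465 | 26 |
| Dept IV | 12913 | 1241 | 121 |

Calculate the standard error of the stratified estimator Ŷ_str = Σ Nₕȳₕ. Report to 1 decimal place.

4095.4

Var(Ŷ_str) = Σₕ Nₕ²(1 − fₕ)sₕ²/nₕ.
Dept II: 6331²·(1 − 465/6331)·26/465 = 2.0765135 × 10^6.
Dept IV: 12913²·(1 − 1241/12913)·121/1241 = 1.4695556 × 10^7.
Sum = 1.677207 × 10^7.
SE = √(1.677207 × 10^7) = 4095.4.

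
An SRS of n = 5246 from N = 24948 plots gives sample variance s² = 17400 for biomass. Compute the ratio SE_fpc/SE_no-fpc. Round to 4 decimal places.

0.8887

f = n/N = 5246/24948 = 0.21027738.
SE_no-fpc = √(s²/n) = 1.8212119; SE_fpc = √((1−f)s²/n) = 1.6184443.
Ratio = √(1−f) = 0.88866339.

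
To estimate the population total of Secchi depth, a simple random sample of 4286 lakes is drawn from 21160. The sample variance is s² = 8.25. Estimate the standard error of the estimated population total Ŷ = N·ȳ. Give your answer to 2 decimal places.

829.03

Var(Ŷ) = N²·Var(ȳ) = N²·(1 − n/N)·s²/n.
f = 4286/21160 = 0.20255198; Var(ȳ) = 0.79744802·8.25/4286 = 0.0015349851.
Var(Ŷ) = 21160² · 0.0015349851 = 687282.82.
SE(Ŷ) = √(687282.82) = 829.03.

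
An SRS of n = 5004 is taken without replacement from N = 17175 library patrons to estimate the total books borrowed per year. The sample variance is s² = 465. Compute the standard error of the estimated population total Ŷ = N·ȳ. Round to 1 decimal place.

Var(Ŷ) = N²·Var(ȳ) = N²·(1 − n/N)·s²/n.
f = 5004/17175 = 0.29135371; Var(ȳ) = 0.70864629·465/5004 = 0.065851424.
Var(Ŷ) = 17175² · 0.065851424 = 1.9424894 × 10^7.
SE(Ŷ) = √(1.9424894 × 10^7) = 4407.4.

4407.4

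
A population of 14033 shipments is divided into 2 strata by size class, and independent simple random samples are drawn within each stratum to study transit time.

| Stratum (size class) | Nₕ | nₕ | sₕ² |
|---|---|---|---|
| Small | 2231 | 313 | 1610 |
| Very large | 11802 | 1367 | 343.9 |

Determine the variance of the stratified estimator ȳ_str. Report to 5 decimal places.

0.26910

Var(ȳ_str) = Σₕ Wₕ²(1 − fₕ)sₕ²/nₕ with Wₕ = Nₕ/N, N = 14033.
Small: Wₕ = 0.15898240; term = 0.15898240²·(1 − 0.14029583)·1610/313 = 0.11177088.
Very large: Wₕ = 0.84101760; term = 0.84101760²·(1 − 0.11582783)·343.9/1367 = 0.15732969.
Sum = 0.26910057.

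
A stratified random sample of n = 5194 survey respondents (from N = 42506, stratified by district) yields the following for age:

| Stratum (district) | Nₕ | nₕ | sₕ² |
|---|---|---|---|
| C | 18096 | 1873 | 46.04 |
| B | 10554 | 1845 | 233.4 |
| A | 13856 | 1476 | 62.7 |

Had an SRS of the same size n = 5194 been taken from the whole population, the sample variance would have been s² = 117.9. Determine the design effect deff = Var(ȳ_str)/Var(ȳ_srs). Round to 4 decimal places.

0.7258

Var(ȳ_str) = Σ Wₕ²(1−fₕ)sₕ²/nₕ with Wₕ = Nₕ/42506:
  C: (18096/42506)²·(1−1873/18096)·46.04/1873 = 0.0039940254
  B: (10554/42506)²·(1−1845/10554)·233.4/1845 = 0.0064356051
  A: (13856/42506)²·(1−1476/13856)·62.7/1476 = 0.0040331022
  → Var(ȳ_str) = 0.014462733.
Var(ȳ_srs) = (1 − 5194/42506)·117.9/5194 = 0.019925542.
deff = 0.014462733 / 0.019925542 = 0.7258.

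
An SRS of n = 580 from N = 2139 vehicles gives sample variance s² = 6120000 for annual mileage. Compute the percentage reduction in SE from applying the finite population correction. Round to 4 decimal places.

f = n/N = 580/2139 = 0.27115475.
SE_no-fpc = √(s²/n) = 102.72159; SE_fpc = √((1−f)s²/n) = 87.695918.
Ratio = √(1−f) = 0.85372434. Reduction = 100·(1 − 0.85372434) = 14.6276%.

14.6276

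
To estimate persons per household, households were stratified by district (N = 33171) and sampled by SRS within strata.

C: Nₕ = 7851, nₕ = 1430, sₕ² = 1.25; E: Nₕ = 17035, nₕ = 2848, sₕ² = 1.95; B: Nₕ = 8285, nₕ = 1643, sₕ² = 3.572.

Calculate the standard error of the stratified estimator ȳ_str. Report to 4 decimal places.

0.0173

Var(ȳ_str) = Σₕ Wₕ²(1 − fₕ)sₕ²/nₕ with Wₕ = Nₕ/N, N = 33171.
C: Wₕ = 0.23668264; term = 0.23668264²·(1 − 0.18214240)·1.25/1430 = 4.0048338 × 10^-5.
E: Wₕ = 0.51355099; term = 0.51355099²·(1 − 0.16718521)·1.95/2848 = 1.5038697 × 10^-4.
B: Wₕ = 0.24976636; term = 0.24976636²·(1 − 0.19831020)·3.572/1643 = 1.0872969 × 10^-4.
Sum = 2.99165 × 10^-4.
SE = √(2.99165 × 10^-4) = 0.0173.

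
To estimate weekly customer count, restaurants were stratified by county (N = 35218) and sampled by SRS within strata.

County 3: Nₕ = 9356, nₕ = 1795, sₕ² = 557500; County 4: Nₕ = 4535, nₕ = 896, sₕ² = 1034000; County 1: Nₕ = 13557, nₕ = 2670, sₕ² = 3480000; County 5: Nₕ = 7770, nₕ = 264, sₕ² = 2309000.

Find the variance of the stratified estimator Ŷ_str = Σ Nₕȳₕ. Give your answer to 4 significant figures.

7.435 × 10^11

Var(Ŷ_str) = Σₕ Nₕ²(1 − fₕ)sₕ²/nₕ.
County 3: 9356²·(1 − 1795/9356)·557500/1795 = 2.1971002 × 10^10.
County 4: 4535²·(1 − 896/4535)·1034000/896 = 1.9044601 × 10^10.
County 1: 13557²·(1 − 2670/13557)·3480000/2670 = 1.9237109 × 10^11.
County 5: 7770²·(1 − 264/7770)·2309000/264 = 5.1009326 × 10^11.
Sum = 7.4347995 × 10^11.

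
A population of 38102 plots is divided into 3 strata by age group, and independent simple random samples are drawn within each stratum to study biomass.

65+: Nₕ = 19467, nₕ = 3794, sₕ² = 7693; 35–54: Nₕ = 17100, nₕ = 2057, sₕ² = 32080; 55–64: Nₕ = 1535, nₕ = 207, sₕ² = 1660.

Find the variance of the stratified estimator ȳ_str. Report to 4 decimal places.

Var(ȳ_str) = Σₕ Wₕ²(1 − fₕ)sₕ²/nₕ with Wₕ = Nₕ/N, N = 38102.
65+: Wₕ = 0.51091806; term = 0.51091806²·(1 − 0.19489392)·7693/3794 = 0.42614169.
35–54: Wₕ = 0.44879534; term = 0.44879534²·(1 − 0.12029240)·32080/2057 = 2.7633449.
55–64: Wₕ = 0.04028660; term = 0.04028660²·(1 − 0.13485342)·1660/207 = 0.011260266.
Sum = 3.2007469.

3.2007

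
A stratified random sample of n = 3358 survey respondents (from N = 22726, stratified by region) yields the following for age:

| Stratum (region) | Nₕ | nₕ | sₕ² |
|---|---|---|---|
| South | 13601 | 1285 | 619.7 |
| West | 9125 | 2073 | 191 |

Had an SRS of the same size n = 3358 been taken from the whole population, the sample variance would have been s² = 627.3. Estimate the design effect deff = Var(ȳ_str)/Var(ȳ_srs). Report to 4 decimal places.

1.0546

Var(ȳ_str) = Σ Wₕ²(1−fₕ)sₕ²/nₕ with Wₕ = Nₕ/22726:
  South: (13601/22726)²·(1−1285/13601)·619.7/1285 = 0.15641301
  West: (9125/22726)²·(1−2073/9125)·191/2073 = 0.011479771
  → Var(ȳ_str) = 0.16789278.
Var(ȳ_srs) = (1 − 3358/22726)·627.3/3358 = 0.15920488.
deff = 0.16789278 / 0.15920488 = 1.0546.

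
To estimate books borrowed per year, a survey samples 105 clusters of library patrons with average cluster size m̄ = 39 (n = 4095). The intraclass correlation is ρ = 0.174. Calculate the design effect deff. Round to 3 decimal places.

deff = 1 + (39 − 1)·0.174 = 1 + 6.612 = 7.612.

7.612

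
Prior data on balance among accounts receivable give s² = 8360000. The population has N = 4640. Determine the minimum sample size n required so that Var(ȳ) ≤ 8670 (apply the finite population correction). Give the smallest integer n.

Without fpc, n₀ = s²/D = 8360000/8670 = 964.2445.
With fpc, (1 − n/N)·s²/n ≤ D requires n ≥ n₀/(1 + n₀/N) = 964.2445/(1 + 964.2445/4640) = 798.3403.
Rounding up, n = 799.

799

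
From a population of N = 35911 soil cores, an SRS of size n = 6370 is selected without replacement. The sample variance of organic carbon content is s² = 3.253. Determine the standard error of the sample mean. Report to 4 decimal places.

Under SRS without replacement, Var(ȳ) = (1 − f)·s²/n with f = n/N = 6370/35911 = 0.17738297.
Var(ȳ) = (1 − 0.17738297)·3.253/6370 = 0.82261703·5.1067504 × 10^-4 = 4.2008998 × 10^-4.
SE(ȳ) = √(4.2008998 × 10^-4) = 0.0205.

0.0205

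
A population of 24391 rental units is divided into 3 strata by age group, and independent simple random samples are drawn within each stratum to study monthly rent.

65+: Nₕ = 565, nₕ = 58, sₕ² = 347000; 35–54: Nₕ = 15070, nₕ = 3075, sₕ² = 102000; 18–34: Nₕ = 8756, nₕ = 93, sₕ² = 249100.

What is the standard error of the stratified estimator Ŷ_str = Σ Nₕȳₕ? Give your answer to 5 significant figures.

Var(Ŷ_str) = Σₕ Nₕ²(1 − fₕ)sₕ²/nₕ.
65+: 565²·(1 − 58/565)·347000/58 = 1.7137911 × 10^9.
35–54: 15070²·(1 − 3075/15070)·102000/3075 = 5.9960957 × 10^9.
18–34: 8756²·(1 − 93/8756)·249100/93 = 2.0317246 × 10^11.
Sum = 2.1088235 × 10^11.
SE = √(2.1088235 × 10^11) = 459220.

459220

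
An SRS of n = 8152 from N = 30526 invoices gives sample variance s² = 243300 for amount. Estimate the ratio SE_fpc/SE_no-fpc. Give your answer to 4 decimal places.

0.8561

f = n/N = 8152/30526 = 0.26705104.
SE_no-fpc = √(s²/n) = 5.4630977; SE_fpc = √((1−f)s²/n) = 4.6770912.
Ratio = √(1−f) = 0.85612438.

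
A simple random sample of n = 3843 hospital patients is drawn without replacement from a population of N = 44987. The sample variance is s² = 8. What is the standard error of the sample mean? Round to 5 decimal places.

Under SRS without replacement, Var(ȳ) = (1 − f)·s²/n with f = n/N = 3843/44987 = 0.08542468.
Var(ȳ) = (1 − 0.08542468)·8/3843 = 0.91457532·0.002081707 = 0.0019038778.
SE(ȳ) = √(0.0019038778) = 0.04363.

0.04363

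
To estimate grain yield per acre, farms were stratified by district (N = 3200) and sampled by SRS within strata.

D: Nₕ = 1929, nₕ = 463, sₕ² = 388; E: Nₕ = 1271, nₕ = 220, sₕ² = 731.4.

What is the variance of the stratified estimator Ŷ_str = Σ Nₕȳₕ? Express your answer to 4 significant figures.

6.811 × 10^6

Var(Ŷ_str) = Σₕ Nₕ²(1 − fₕ)sₕ²/nₕ.
D: 1929²·(1 − 463/1929)·388/463 = 2.3698286 × 10^6.
E: 1271²·(1 − 220/1271)·731.4/220 = 4.4409976 × 10^6.
Sum = 6.8108262 × 10^6.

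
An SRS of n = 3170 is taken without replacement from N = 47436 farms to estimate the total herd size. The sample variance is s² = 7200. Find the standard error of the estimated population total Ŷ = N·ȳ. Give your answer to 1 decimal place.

Var(Ŷ) = N²·Var(ȳ) = N²·(1 − n/N)·s²/n.
f = 3170/47436 = 0.06682688; Var(ȳ) = 0.93317312·7200/3170 = 2.1195099.
Var(Ŷ) = 47436² · 2.1195099 = 4.7692663 × 10^9.
SE(Ŷ) = √(4.7692663 × 10^9) = 69059.9.

69059.9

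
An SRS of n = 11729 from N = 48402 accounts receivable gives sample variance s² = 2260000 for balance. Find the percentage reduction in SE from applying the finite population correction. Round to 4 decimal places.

f = n/N = 11729/48402 = 0.24232470.
SE_no-fpc = √(s²/n) = 13.881095; SE_fpc = √((1−f)s²/n) = 12.082736.
Ratio = √(1−f) = 0.87044546. Reduction = 100·(1 − 0.87044546) = 12.9555%.

12.9555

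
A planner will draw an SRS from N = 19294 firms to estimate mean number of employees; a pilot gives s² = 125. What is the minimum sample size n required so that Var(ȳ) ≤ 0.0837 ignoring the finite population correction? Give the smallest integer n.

1494

Without fpc, n₀ = s²/D = 125/0.0837 = 1493.4289.
Rounding up, n = 1494.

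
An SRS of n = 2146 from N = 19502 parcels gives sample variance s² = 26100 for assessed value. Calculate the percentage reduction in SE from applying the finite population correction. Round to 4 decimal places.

5.6623

f = n/N = 2146/19502 = 0.11004000.
SE_no-fpc = √(s²/n) = 3.4874292; SE_fpc = √((1−f)s²/n) = 3.2899602.
Ratio = √(1−f) = 0.94337692. Reduction = 100·(1 − 0.94337692) = 5.6623%.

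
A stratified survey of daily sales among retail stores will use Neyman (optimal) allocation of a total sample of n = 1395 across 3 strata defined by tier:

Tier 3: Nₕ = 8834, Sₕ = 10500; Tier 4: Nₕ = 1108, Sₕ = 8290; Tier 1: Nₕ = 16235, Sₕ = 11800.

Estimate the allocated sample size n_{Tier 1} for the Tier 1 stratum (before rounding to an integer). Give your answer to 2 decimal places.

910.50

Neyman allocation: nₕ = n·NₕSₕ / Σⱼ NⱼSⱼ.
Σ NⱼSⱼ = 8834·10500 + 1108·8290 + 16235·11800 = 2.9351532 × 10^8.
n_{Tier 1} = 1395·16235·11800 / (2.9351532 × 10^8) = 910.50.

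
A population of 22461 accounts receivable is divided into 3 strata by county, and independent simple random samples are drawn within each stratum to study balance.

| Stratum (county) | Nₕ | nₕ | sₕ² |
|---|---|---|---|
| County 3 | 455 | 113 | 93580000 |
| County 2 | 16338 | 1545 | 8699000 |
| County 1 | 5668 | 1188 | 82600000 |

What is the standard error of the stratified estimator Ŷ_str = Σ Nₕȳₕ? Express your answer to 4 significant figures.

1.804 × 10^6

Var(Ŷ_str) = Σₕ Nₕ²(1 − fₕ)sₕ²/nₕ.
County 3: 455²·(1 − 113/455)·93580000/113 = 1.2886711 × 10^11.
County 2: 16338²·(1 − 1545/16338)·8699000/1545 = 1.3608053 × 10^12.
County 1: 5668²·(1 − 1188/5668)·82600000/1188 = 1.7655152 × 10^12.
Sum = 3.2551876 × 10^12.
SE = √(3.2551876 × 10^12) = 1.804 × 10^6.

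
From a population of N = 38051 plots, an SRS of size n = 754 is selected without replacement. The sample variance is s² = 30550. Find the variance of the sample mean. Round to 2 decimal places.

Under SRS without replacement, Var(ȳ) = (1 − f)·s²/n with f = n/N = 754/38051 = 0.01981551.
Var(ȳ) = (1 − 0.01981551)·30550/754 = 0.98018449·40.517241 = 39.714372.

39.71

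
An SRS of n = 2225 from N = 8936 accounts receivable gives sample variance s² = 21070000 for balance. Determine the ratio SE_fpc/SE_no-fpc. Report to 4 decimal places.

f = n/N = 2225/8936 = 0.24899284.
SE_no-fpc = √(s²/n) = 97.312193; SE_fpc = √((1−f)s²/n) = 84.331398.
Ratio = √(1−f) = 0.86660669.

0.8666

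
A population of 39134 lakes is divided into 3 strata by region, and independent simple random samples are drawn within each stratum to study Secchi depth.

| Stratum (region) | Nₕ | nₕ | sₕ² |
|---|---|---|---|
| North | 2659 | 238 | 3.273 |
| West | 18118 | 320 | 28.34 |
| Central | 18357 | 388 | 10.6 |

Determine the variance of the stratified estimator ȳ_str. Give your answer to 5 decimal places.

0.02459

Var(ȳ_str) = Σₕ Wₕ²(1 − fₕ)sₕ²/nₕ with Wₕ = Nₕ/N, N = 39134.
North: Wₕ = 0.06794603; term = 0.06794603²·(1 − 0.08950733)·3.273/238 = 5.7806103 × 10^-5.
West: Wₕ = 0.46297337; term = 0.46297337²·(1 − 0.01766199)·28.34/320 = 0.018647596.
Central: Wₕ = 0.46908059; term = 0.46908059²·(1 − 0.02113635)·10.6/388 = 0.0058842522.
Sum = 0.024589654.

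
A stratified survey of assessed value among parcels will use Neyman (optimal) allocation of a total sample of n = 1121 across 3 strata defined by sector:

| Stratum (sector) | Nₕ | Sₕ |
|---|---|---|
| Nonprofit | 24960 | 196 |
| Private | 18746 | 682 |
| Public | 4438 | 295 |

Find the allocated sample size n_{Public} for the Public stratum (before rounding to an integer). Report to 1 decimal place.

Neyman allocation: nₕ = n·NₕSₕ / Σⱼ NⱼSⱼ.
Σ NⱼSⱼ = 24960·196 + 18746·682 + 4438·295 = 1.8986142 × 10^7.
n_{Public} = 1121·4438·295 / (1.8986142 × 10^7) = 77.3.

77.3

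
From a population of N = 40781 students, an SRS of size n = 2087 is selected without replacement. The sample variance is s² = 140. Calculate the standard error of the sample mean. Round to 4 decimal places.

Under SRS without replacement, Var(ȳ) = (1 − f)·s²/n with f = n/N = 2087/40781 = 0.05117579.
Var(ȳ) = (1 − 0.05117579)·140/2087 = 0.94882421·0.067081936 = 0.063648965.
SE(ȳ) = √(0.063648965) = 0.2523.

0.2523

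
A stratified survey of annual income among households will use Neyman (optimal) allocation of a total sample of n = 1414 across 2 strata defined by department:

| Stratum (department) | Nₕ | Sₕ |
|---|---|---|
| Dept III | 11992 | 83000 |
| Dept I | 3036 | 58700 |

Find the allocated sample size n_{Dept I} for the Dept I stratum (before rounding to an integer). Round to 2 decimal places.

214.73

Neyman allocation: nₕ = n·NₕSₕ / Σⱼ NⱼSⱼ.
Σ NⱼSⱼ = 11992·83000 + 3036·58700 = 1.1735492 × 10^9.
n_{Dept I} = 1414·3036·58700 / (1.1735492 × 10^9) = 214.73.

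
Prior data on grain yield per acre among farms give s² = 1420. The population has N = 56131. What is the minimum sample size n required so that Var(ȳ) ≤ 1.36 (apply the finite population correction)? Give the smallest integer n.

Without fpc, n₀ = s²/D = 1420/1.36 = 1044.1176.
With fpc, (1 − n/N)·s²/n ≤ D requires n ≥ n₀/(1 + n₀/N) = 1044.1176/(1 + 1044.1176/56131) = 1025.0502.
Rounding up, n = 1026.

1026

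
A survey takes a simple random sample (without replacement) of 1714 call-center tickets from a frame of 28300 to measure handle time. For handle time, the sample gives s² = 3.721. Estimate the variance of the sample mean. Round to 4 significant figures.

0.002039

Under SRS without replacement, Var(ȳ) = (1 − f)·s²/n with f = n/N = 1714/28300 = 0.06056537.
Var(ȳ) = (1 − 0.06056537)·3.721/1714 = 0.93943463·0.0021709452 = 0.0020394611.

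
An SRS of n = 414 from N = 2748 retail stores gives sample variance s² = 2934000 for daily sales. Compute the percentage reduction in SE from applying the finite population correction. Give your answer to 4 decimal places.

f = n/N = 414/2748 = 0.15065502.
SE_no-fpc = √(s²/n) = 84.184063; SE_fpc = √((1−f)s²/n) = 77.583961.
Ratio = √(1−f) = 0.92159914. Reduction = 100·(1 − 0.92159914) = 7.8401%.

7.8401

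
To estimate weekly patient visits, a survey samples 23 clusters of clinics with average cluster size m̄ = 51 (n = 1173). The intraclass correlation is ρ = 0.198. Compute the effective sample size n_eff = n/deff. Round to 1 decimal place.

deff = 1 + (51 − 1)·0.198 = 1 + 9.9 = 10.9.
n_eff = 1173 / 10.9 = 107.6.

107.6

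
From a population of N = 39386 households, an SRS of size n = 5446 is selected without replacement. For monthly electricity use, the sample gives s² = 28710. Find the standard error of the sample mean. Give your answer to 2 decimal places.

Under SRS without replacement, Var(ȳ) = (1 − f)·s²/n with f = n/N = 5446/39386 = 0.13827248.
Var(ȳ) = (1 − 0.13827248)·28710/5446 = 0.86172752·5.2717591 = 4.5428199.
SE(ȳ) = √(4.5428199) = 2.13.

2.13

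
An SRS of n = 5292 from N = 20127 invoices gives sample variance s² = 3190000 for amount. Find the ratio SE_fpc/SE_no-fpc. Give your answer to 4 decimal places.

0.8585

f = n/N = 5292/20127 = 0.26293039.
SE_no-fpc = √(s²/n) = 24.551918; SE_fpc = √((1−f)s²/n) = 21.078499.
Ratio = √(1−f) = 0.85852758.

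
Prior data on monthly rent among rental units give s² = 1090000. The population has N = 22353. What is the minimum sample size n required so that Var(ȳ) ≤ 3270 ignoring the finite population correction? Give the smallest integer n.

Without fpc, n₀ = s²/D = 1090000/3270 = 333.3333.
Rounding up, n = 334.

334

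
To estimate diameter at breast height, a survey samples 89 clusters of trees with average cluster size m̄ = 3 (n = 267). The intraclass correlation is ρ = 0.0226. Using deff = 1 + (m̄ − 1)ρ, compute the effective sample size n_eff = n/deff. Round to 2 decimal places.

deff = 1 + (3 − 1)·0.0226 = 1 + 0.0452 = 1.0452.
n_eff = 267 / 1.0452 = 255.45.

255.45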